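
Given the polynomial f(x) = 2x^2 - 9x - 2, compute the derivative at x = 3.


Differentiate term by term using power and sum rules:
f(x) = 2x^2 - 9x - 2
f'(x) = 4x - 9
Substitute x = 3:
f'(3) = 4 * 3 - 9
= 12 - 9
= 3

3


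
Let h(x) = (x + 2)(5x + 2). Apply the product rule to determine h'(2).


Let u(x) = x + 2 and v(x) = 5x + 2
u'(x) = 1
v'(x) = 5
Product rule: h'(x) = u'(x)*v(x) + u(x)*v'(x)
= 1 * (5x + 2) + (x + 2) * 5
At x = 2:
u(2) = 1 * 2 + 2 = 4
v(2) = 5 * 2 + 2 = 12
h'(2) = 1 * 12 + 4 * 5
= 12 + 20
= 32

32


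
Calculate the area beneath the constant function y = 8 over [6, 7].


The area under a constant function y = 8 is a rectangle.
Width = 7 - 6 = 1
Height = 8
Area = width * height
= 1 * 8
= 8

8


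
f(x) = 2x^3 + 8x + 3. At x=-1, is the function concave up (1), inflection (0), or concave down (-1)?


Concavity is determined by the sign of f''(x).
f(x) = 2x^3 + 8x + 3
f'(x) = 6x^2 + 8
f''(x) = 12x
f''(-1) = 12 * (-1) + 0
= -12 + 0
= -12
Since f''(-1) < 0, the function is concave down (-1)

-1


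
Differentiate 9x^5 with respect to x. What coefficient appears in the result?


We apply the power rule: d/dx [ax^n] = a*n * x^(n-1)
d/dx [9x^5]
= 9 * 5 * x^(5-1)
= 45x^4
The coefficient is 45

45


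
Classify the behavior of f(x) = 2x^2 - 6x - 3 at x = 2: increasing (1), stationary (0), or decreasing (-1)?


Compute f'(x) to determine behavior:
f'(x) = 4x - 6
f'(2) = 4 * 2 - 6
= 8 - 6
= 2
Since f'(2) > 0, the function is increasing (1)

1


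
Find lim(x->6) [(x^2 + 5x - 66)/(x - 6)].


Direct substitution gives 0/0, so we factor the numerator.
Factor: (x^2 + 5x - 66) = (x - 6)(x + 11)
Cancel the common factor (x - 6):
(x^2 + 5x - 66)/(x - 6) = (x + 11)
Now substitute x = 6:
= (6) - (-11) = 17

17


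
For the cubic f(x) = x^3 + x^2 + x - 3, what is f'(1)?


Differentiate f(x) = x^3 + x^2 + x - 3 term by term:
f'(x) = 3x^2 + 2x + 1
Substitute x = 1:
f'(1) = 3 * 1^2 + 2 * 1 + 1
= 3 + 2 + 1
= 6

6


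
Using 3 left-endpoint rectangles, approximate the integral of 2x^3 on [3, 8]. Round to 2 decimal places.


Left Riemann sum uses left endpoints of each subinterval.
Interval: [3, 8], n = 3
dx = (8 - 3) / 3 = 5/3
Left endpoints: [3, 14/3, 19/3]
f values: [54, 5488/27, 13718/27]
Sum = dx * (sum of f values)
= 5/3 * 2296/3
= 11480/9 ≈ 1275.56

1275.56


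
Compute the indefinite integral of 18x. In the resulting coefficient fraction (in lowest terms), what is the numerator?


Apply the power rule for integration:
integral of ax^n dx = a/(n+1) * x^(n+1) + C
integral of 18x dx
= 18/2 * x^2 + C
= 9 * x^2 + C
The coefficient in lowest terms is 9 = 9/1, so its numerator is 9

9


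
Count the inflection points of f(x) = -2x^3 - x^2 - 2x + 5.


Inflection points occur where f''(x) = 0 and concavity changes.
f(x) = -2x^3 - x^2 - 2x + 5
f'(x) = -6x^2 - 2x - 2
f''(x) = -12x - 2
Set f''(x) = 0:
-12x - 2 = 0
x = 2 / (-12) = -1/6
Since f''(x) is linear (degree 1), it changes sign at this point.
Therefore there is exactly 1 inflection point.

1


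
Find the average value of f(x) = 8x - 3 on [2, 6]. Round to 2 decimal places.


Average value = 1/(b-a) * integral from a to b of f(x) dx
First compute the integral of 8x - 3:
F(x) = 4x^2 - 3x
F(6) = 4 * 36 - 3 * 6 = 126
F(2) = 4 * 4 - 3 * 2 = 10
Integral = 126 - 10 = 116
Average = 116 / (6 - 2) = 116 / 4
= 29 = 29.00

29.00


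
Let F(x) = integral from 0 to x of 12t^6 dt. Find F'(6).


By the Fundamental Theorem of Calculus (Part 1):
If F(x) = integral from 0 to x of f(t) dt, then F'(x) = f(x)
Here f(t) = 12t^6
So F'(x) = 12x^6
Evaluate at x = 6:
F'(6) = 12 * 6^6
= 12 * 46656
= 559872

559872


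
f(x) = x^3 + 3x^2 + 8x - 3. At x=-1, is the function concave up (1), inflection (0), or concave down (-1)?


Concavity is determined by the sign of f''(x).
f(x) = x^3 + 3x^2 + 8x - 3
f'(x) = 3x^2 + 6x + 8
f''(x) = 6x + 6
f''(-1) = 6 * (-1) + 6
= -6 + 6
= 0
f''(-1) = 0, and f''(x) is linear with nonzero slope 6, so f'' changes sign at x = -1. Hence the function is at an inflection point (0)

0


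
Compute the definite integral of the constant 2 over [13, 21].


The integral of a constant k over [a, b] equals k * (b - a).
integral from 13 to 21 of 2 dx
= 2 * (21 - 13)
= 2 * 8
= 16

16


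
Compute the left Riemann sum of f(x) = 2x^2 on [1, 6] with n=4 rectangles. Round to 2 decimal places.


Left Riemann sum uses left endpoints of each subinterval.
Interval: [1, 6], n = 4
dx = (6 - 1) / 4 = 5/4
Left endpoints: [1, 9/4, 7/2, 19/4]
f values: [2, 81/8, 49/2, 361/8]
Sum = dx * (sum of f values)
= 5/4 * 327/4
= 1635/16 ≈ 102.19

102.19


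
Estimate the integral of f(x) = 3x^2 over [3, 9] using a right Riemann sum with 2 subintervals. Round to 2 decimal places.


Right Riemann sum uses right endpoints of each subinterval.
Interval: [3, 9], n = 2
dx = (9 - 3) / 2 = 3
Right endpoints: [6, 9]
f values: [108, 243]
Sum = dx * (sum of f values)
= 3 * 351
= 1053 = 1053.00

1053.00


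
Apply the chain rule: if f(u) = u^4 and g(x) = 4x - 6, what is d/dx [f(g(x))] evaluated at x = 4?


Using the chain rule: (f(g(x)))' = f'(g(x)) * g'(x)
First, find g(4):
g(4) = 4 * 4 - 6 = 10
Next, f'(u) = 4u^3
And g'(x) = 4
So f'(g(4)) * g'(4)
= 4 * 10^3 * 4
= 4 * 1000 * 4
= 16000

16000


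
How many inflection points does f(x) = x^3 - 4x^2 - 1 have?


Inflection points occur where f''(x) = 0 and concavity changes.
f(x) = x^3 - 4x^2 - 1
f'(x) = 3x^2 - 8x
f''(x) = 6x - 8
Set f''(x) = 0:
6x - 8 = 0
x = 8 / 6 = 4/3
Since f''(x) is linear (degree 1), it changes sign at this point.
Therefore there is exactly 1 inflection point.

1


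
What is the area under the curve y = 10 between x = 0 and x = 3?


The area under a constant function y = 10 is a rectangle.
Width = 3 - 0 = 3
Height = 10
Area = width * height
= 3 * 10
= 30

30


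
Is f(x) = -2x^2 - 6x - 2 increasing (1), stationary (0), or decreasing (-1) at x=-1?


Compute f'(x) to determine behavior:
f'(x) = -4x - 6
f'(-1) = -4 * (-1) - 6
= 4 - 6
= -2
Since f'(-1) < 0, the function is decreasing (-1)

-1


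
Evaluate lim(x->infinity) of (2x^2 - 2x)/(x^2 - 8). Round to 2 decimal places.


For limits at infinity with equal-degree polynomials,
we compare leading coefficients.
Numerator leading term: 2x^2
Denominator leading term: x^2
Divide both by x^2:
lim = (2 - 2/x) / (1 - 8/x^2)
As x -> infinity, the 1/x and 1/x^2 terms vanish:
= 2/1 = 2 = 2.00

2.00


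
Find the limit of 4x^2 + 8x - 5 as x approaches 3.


Since polynomials are continuous, we use direct substitution.
lim(x->3) of 4x^2 + 8x - 5
= 4 * 3^2 + 8 * 3 - 5
= 36 + 24 - 5
= 55

55


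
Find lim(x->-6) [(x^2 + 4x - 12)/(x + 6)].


Direct substitution gives 0/0, so we factor the numerator.
Factor: (x^2 + 4x - 12) = (x + 6)(x - 2)
Cancel the common factor (x + 6):
(x^2 + 4x - 12)/(x + 6) = (x - 2)
Now substitute x = -6:
= (-6) - (2) = -8

-8


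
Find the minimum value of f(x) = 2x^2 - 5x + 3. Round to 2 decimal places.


For a quadratic f(x) = ax^2 + bx + c with a > 0, the minimum is at the vertex.
Vertex x-coordinate: x = -b/(2a)
x = -(-5) / (2 * 2)
x = 5/4
Substitute back to find the minimum value:
f(5/4) = 2 * (5/4)^2 - 5 * (5/4) + 3
= 25/8 - 25/4 + 3
= -1/8 ≈ -0.13

-0.13


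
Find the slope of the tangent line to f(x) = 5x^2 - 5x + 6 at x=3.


The slope of the tangent line equals f'(x) at the point.
f(x) = 5x^2 - 5x + 6
f'(x) = 10x - 5
At x = 3:
f'(3) = 10 * 3 - 5
= 30 - 5
= 25

25


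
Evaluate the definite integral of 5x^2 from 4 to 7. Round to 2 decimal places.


Find the antiderivative of 5x^2:
F(x) = 5/3 * x^3
Apply the Fundamental Theorem of Calculus:
F(7) - F(4)
= 5/3 * 7^3 - 5/3 * 4^3
= 5/3 * (343 - 64)
= 5/3 * 279
= 465 = 465.00

465.00


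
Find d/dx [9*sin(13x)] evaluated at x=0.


Apply the chain rule to differentiate 9*sin(13x):
d/dx [9*sin(13x)]
= 9 * cos(13x) * d/dx(13x)
= 9 * 13 * cos(13x)
= 117 * cos(13x)
Evaluate at x = 0:
= 117 * cos(0)
= 117 * 1
= 117

117


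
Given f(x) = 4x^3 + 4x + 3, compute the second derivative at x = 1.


First derivative:
f'(x) = 12x^2 + 4
Second derivative:
f''(x) = 24x
Substitute x = 1:
f''(1) = 24 * 1 + 0
= 24 + 0
= 24

24


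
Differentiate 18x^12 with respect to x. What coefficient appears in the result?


We apply the power rule: d/dx [ax^n] = a*n * x^(n-1)
d/dx [18x^12]
= 18 * 12 * x^(12-1)
= 216x^11
The coefficient is 216

216


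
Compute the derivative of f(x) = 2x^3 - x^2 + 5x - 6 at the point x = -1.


Differentiate f(x) = 2x^3 - x^2 + 5x - 6 term by term:
f'(x) = 6x^2 - 2x + 5
Substitute x = -1:
f'(-1) = 6 * (-1)^2 - 2 * (-1) + 5
= 6 + 2 + 5
= 13

13


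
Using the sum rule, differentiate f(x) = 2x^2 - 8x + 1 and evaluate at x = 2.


Differentiate term by term using power and sum rules:
f(x) = 2x^2 - 8x + 1
f'(x) = 4x - 8
Substitute x = 2:
f'(2) = 4 * 2 - 8
= 8 - 8
= 0

0


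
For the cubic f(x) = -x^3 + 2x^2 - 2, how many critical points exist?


Find where f'(x) = 0:
f(x) = -x^3 + 2x^2 - 2
f'(x) = -3x^2 + 4x
This is a quadratic in x. Use the discriminant to count real roots.
Discriminant = (4)^2 - 4 * (-3) * 0
= 16 - 0
= 16
Since discriminant > 0, f'(x) = 0 has 2 real solutions.
Number of critical points: 2

2


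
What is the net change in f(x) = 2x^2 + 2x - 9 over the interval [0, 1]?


Net change = f(b) - f(a)
f(x) = 2x^2 + 2x - 9
Compute f(1):
f(1) = 2 * 1^2 + 2 * 1 - 9
= 2 + 2 - 9
= -5
Compute f(0):
f(0) = 2 * 0^2 + 2 * 0 - 9
= 0 + 0 - 9
= -9
Net change = -5 - (-9) = 4

4


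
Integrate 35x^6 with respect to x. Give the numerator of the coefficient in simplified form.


Apply the power rule for integration:
integral of ax^n dx = a/(n+1) * x^(n+1) + C
integral of 35x^6 dx
= 35/7 * x^7 + C
= 5 * x^7 + C
The coefficient in lowest terms is 5 = 5/1, so its numerator is 5

5


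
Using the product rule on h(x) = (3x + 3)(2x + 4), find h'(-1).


Let u(x) = 3x + 3 and v(x) = 2x + 4
u'(x) = 3
v'(x) = 2
Product rule: h'(x) = u'(x)*v(x) + u(x)*v'(x)
= 3 * (2x + 4) + (3x + 3) * 2
At x = -1:
u(-1) = 3 * (-1) + 3 = 0
v(-1) = 2 * (-1) + 4 = 2
h'(-1) = 3 * 2 + 0 * 2
= 6 + 0
= 6

6


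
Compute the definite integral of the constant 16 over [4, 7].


The integral of a constant k over [a, b] equals k * (b - a).
integral from 4 to 7 of 16 dx
= 16 * (7 - 4)
= 16 * 3
= 48

48


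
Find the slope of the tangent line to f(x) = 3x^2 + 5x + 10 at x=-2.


The slope of the tangent line equals f'(x) at the point.
f(x) = 3x^2 + 5x + 10
f'(x) = 6x + 5
At x = -2:
f'(-2) = 6 * (-2) + 5
= -12 + 5
= -7

-7


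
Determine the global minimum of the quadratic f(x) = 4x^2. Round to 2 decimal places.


For a quadratic f(x) = ax^2 + bx + c with a > 0, the minimum is at the vertex.
Vertex x-coordinate: x = -b/(2a)
x = -(0) / (2 * 4)
x = 0/8 = 0
Substitute back to find the minimum value:
f(0) = 4 * 0^2 + 0 * 0 + 0
= 0 + 0 + 0
= 0 = 0.00

0.00


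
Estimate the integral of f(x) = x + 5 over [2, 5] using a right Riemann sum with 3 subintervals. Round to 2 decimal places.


Right Riemann sum uses right endpoints of each subinterval.
Interval: [2, 5], n = 3
dx = (5 - 2) / 3 = 1
Right endpoints: [3, 4, 5]
f values: [8, 9, 10]
Sum = dx * (sum of f values)
= 1 * 27
= 27 = 27.00

27.00


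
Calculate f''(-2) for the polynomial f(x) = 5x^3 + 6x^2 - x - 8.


First derivative:
f'(x) = 15x^2 + 12x - 1
Second derivative:
f''(x) = 30x + 12
Substitute x = -2:
f''(-2) = 30 * (-2) + 12
= -60 + 12
= -48

-48


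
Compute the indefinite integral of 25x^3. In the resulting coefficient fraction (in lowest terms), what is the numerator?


Apply the power rule for integration:
integral of ax^n dx = a/(n+1) * x^(n+1) + C
integral of 25x^3 dx
= 25/4 * x^4 + C
The coefficient in lowest terms is 25/4, and its numerator is 25

25


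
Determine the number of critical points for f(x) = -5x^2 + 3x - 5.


Find where f'(x) = 0:
f'(x) = -10x + 3
Set f'(x) = 0:
-10x + 3 = 0
x = -3 / (-10) = 3/10
This is a linear equation in x, so there is exactly one solution.
Number of critical points: 1

1


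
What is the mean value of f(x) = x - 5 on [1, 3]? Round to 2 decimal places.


Average value = 1/(b-a) * integral from a to b of f(x) dx
First compute the integral of x - 5:
F(x) = (1/2)x^2 - 5x
F(3) = 1/2 * 9 - 5 * 3 = -21/2
F(1) = 1/2 * 1 - 5 * 1 = -9/2
Integral = -21/2 - (-9/2) = -6
Average = (-6) / (3 - 1) = (-6) / 2
= -3 = -3.00

-3.00


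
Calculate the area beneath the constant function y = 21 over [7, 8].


The area under a constant function y = 21 is a rectangle.
Width = 8 - 7 = 1
Height = 21
Area = width * height
= 1 * 21
= 21

21


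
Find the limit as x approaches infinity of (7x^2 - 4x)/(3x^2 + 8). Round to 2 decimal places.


For limits at infinity with equal-degree polynomials,
we compare leading coefficients.
Numerator leading term: 7x^2
Denominator leading term: 3x^2
Divide both by x^2:
lim = (7 - 4/x) / (3 + 8/x^2)
As x -> infinity, the 1/x and 1/x^2 terms vanish:
= 7/3 ≈ 2.33

2.33


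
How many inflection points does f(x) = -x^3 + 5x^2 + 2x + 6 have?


Inflection points occur where f''(x) = 0 and concavity changes.
f(x) = -x^3 + 5x^2 + 2x + 6
f'(x) = -3x^2 + 10x + 2
f''(x) = -6x + 10
Set f''(x) = 0:
-6x + 10 = 0
x = -10 / (-6) = 5/3
Since f''(x) is linear (degree 1), it changes sign at this point.
Therefore there is exactly 1 inflection point.

1


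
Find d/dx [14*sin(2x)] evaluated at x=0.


Apply the chain rule to differentiate 14*sin(2x):
d/dx [14*sin(2x)]
= 14 * cos(2x) * d/dx(2x)
= 14 * 2 * cos(2x)
= 28 * cos(2x)
Evaluate at x = 0:
= 28 * cos(0)
= 28 * 1
= 28

28


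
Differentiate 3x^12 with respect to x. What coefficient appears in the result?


We apply the power rule: d/dx [ax^n] = a*n * x^(n-1)
d/dx [3x^12]
= 3 * 12 * x^(12-1)
= 36x^11
The coefficient is 36

36


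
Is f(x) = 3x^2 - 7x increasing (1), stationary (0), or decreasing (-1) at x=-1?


Compute f'(x) to determine behavior:
f'(x) = 6x - 7
f'(-1) = 6 * (-1) - 7
= -6 - 7
= -13
Since f'(-1) < 0, the function is decreasing (-1)

-1


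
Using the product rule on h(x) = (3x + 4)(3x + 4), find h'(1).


Let u(x) = 3x + 4 and v(x) = 3x + 4
u'(x) = 3
v'(x) = 3
Product rule: h'(x) = u'(x)*v(x) + u(x)*v'(x)
= 3 * (3x + 4) + (3x + 4) * 3
At x = 1:
u(1) = 3 * 1 + 4 = 7
v(1) = 3 * 1 + 4 = 7
h'(1) = 3 * 7 + 7 * 3
= 21 + 21
= 42

42


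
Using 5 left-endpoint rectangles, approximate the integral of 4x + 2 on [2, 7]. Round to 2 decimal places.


Left Riemann sum uses left endpoints of each subinterval.
Interval: [2, 7], n = 5
dx = (7 - 2) / 5 = 1
Left endpoints: [2, 3, 4, 5, 6]
f values: [10, 14, 18, 22, 26]
Sum = dx * (sum of f values)
= 1 * 90
= 90 = 90.00

90.00


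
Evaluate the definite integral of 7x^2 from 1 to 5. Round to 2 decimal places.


Find the antiderivative of 7x^2:
F(x) = 7/3 * x^3
Apply the Fundamental Theorem of Calculus:
F(5) - F(1)
= 7/3 * 5^3 - 7/3 * 1^3
= 7/3 * (125 - 1)
= 7/3 * 124
= 868/3 ≈ 289.33

289.33


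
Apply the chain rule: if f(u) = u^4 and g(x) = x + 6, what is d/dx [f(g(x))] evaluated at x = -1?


Using the chain rule: (f(g(x)))' = f'(g(x)) * g'(x)
First, find g(-1):
g(-1) = 1 * (-1) + 6 = 5
Next, f'(u) = 4u^3
And g'(x) = 1
So f'(g(-1)) * g'(-1)
= 4 * 5^3 * 1
= 4 * 125 * 1
= 500

500


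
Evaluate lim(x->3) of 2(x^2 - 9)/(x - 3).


Direct substitution gives 0/0, so we factor the numerator.
Factor: 2(x^2 - 9) = 2 * (x - 3)(x + 3)
Cancel the common factor (x - 3):
2(x^2 - 9)/(x - 3) = 2 * (x + 3)
Now substitute x = 3:
= 2 * (3 + 3) = 12

12


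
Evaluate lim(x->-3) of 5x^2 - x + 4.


Since polynomials are continuous, we use direct substitution.
lim(x->-3) of 5x^2 - x + 4
= 5 * (-3)^2 - 1 * (-3) + 4
= 45 + 3 + 4
= 52

52


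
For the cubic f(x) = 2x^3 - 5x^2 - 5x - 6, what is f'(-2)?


Differentiate f(x) = 2x^3 - 5x^2 - 5x - 6 term by term:
f'(x) = 6x^2 - 10x - 5
Substitute x = -2:
f'(-2) = 6 * (-2)^2 - 10 * (-2) - 5
= 24 + 20 - 5
= 39

39


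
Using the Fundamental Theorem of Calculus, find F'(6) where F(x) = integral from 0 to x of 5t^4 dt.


By the Fundamental Theorem of Calculus (Part 1):
If F(x) = integral from 0 to x of f(t) dt, then F'(x) = f(x)
Here f(t) = 5t^4
So F'(x) = 5x^4
Evaluate at x = 6:
F'(6) = 5 * 6^4
= 5 * 1296
= 6480

6480


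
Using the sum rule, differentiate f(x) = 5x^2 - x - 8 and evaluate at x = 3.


Differentiate term by term using power and sum rules:
f(x) = 5x^2 - x - 8
f'(x) = 10x - 1
Substitute x = 3:
f'(3) = 10 * 3 - 1
= 30 - 1
= 29

29


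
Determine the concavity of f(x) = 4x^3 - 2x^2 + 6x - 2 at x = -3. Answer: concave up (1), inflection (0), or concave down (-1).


Concavity is determined by the sign of f''(x).
f(x) = 4x^3 - 2x^2 + 6x - 2
f'(x) = 12x^2 - 4x + 6
f''(x) = 24x - 4
f''(-3) = 24 * (-3) - 4
= -72 - 4
= -76
Since f''(-3) < 0, the function is concave down (-1)

-1


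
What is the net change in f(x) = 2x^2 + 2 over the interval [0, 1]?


Net change = f(b) - f(a)
f(x) = 2x^2 + 2
Compute f(1):
f(1) = 2 * 1^2 + 0 * 1 + 2
= 2 + 0 + 2
= 4
Compute f(0):
f(0) = 2 * 0^2 + 0 * 0 + 2
= 0 + 0 + 2
= 2
Net change = 4 - 2 = 2

2


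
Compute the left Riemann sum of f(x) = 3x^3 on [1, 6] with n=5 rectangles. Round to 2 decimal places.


Left Riemann sum uses left endpoints of each subinterval.
Interval: [1, 6], n = 5
dx = (6 - 1) / 5 = 1
Left endpoints: [1, 2, 3, 4, 5]
f values: [3, 24, 81, 192, 375]
Sum = dx * (sum of f values)
= 1 * 675
= 675 = 675.00

675.00


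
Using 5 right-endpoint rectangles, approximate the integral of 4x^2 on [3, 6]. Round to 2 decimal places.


Right Riemann sum uses right endpoints of each subinterval.
Interval: [3, 6], n = 5
dx = (6 - 3) / 5 = 3/5
Right endpoints: [18/5, 21/5, 24/5, 27/5, 6]
f values: [1296/25, 1764/25, 2304/25, 2916/25, 144]
Sum = dx * (sum of f values)
= 3/5 * 2376/5
= 7128/25 = 285.12

285.12


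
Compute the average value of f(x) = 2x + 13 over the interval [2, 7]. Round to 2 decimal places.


Average value = 1/(b-a) * integral from a to b of f(x) dx
First compute the integral of 2x + 13:
F(x) = x^2 + 13x
F(7) = 1 * 49 + 13 * 7 = 140
F(2) = 1 * 4 + 13 * 2 = 30
Integral = 140 - 30 = 110
Average = 110 / (7 - 2) = 110 / 5
= 22 = 22.00

22.00


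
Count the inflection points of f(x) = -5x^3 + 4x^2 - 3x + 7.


Inflection points occur where f''(x) = 0 and concavity changes.
f(x) = -5x^3 + 4x^2 - 3x + 7
f'(x) = -15x^2 + 8x - 3
f''(x) = -30x + 8
Set f''(x) = 0:
-30x + 8 = 0
x = -8 / (-30) = 4/15
Since f''(x) is linear (degree 1), it changes sign at this point.
Therefore there is exactly 1 inflection point.

1


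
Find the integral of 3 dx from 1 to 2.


The integral of a constant k over [a, b] equals k * (b - a).
integral from 1 to 2 of 3 dx
= 3 * (2 - 1)
= 3 * 1
= 3

3


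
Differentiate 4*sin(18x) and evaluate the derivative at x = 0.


Apply the chain rule to differentiate 4*sin(18x):
d/dx [4*sin(18x)]
= 4 * cos(18x) * d/dx(18x)
= 4 * 18 * cos(18x)
= 72 * cos(18x)
Evaluate at x = 0:
= 72 * cos(0)
= 72 * 1
= 72

72


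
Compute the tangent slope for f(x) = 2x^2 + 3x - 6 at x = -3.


The slope of the tangent line equals f'(x) at the point.
f(x) = 2x^2 + 3x - 6
f'(x) = 4x + 3
At x = -3:
f'(-3) = 4 * (-3) + 3
= -12 + 3
= -9

-9


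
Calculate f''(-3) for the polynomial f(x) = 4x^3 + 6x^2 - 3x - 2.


First derivative:
f'(x) = 12x^2 + 12x - 3
Second derivative:
f''(x) = 24x + 12
Substitute x = -3:
f''(-3) = 24 * (-3) + 12
= -72 + 12
= -60

-60


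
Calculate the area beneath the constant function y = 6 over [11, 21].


The area under a constant function y = 6 is a rectangle.
Width = 21 - 11 = 10
Height = 6
Area = width * height
= 10 * 6
= 60

60


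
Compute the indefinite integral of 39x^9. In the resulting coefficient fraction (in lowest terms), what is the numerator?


Apply the power rule for integration:
integral of ax^n dx = a/(n+1) * x^(n+1) + C
integral of 39x^9 dx
= 39/10 * x^10 + C
The coefficient in lowest terms is 39/10, and its numerator is 39

39


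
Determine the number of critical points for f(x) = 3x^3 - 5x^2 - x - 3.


Find where f'(x) = 0:
f(x) = 3x^3 - 5x^2 - x - 3
f'(x) = 9x^2 - 10x - 1
This is a quadratic in x. Use the discriminant to count real roots.
Discriminant = (-10)^2 - 4 * 9 * (-1)
= 100 - (-36)
= 136
Since discriminant > 0, f'(x) = 0 has 2 real solutions.
Number of critical points: 2

2


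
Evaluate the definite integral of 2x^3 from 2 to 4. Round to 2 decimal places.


Find the antiderivative of 2x^3:
F(x) = 2/4 * x^4
Apply the Fundamental Theorem of Calculus:
F(4) - F(2)
= 2/4 * 4^4 - 2/4 * 2^4
= 2/4 * (256 - 16)
= 2/4 * 240
= 120 = 120.00

120.00


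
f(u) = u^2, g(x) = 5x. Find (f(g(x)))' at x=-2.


Using the chain rule: (f(g(x)))' = f'(g(x)) * g'(x)
First, find g(-2):
g(-2) = 5 * (-2) + 0 = -10
Next, f'(u) = 2u
And g'(x) = 5
So f'(g(-2)) * g'(-2)
= 2 * (-10) * 5
= -100

-100


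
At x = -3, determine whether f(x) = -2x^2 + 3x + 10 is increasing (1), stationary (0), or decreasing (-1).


Compute f'(x) to determine behavior:
f'(x) = -4x + 3
f'(-3) = -4 * (-3) + 3
= 12 + 3
= 15
Since f'(-3) > 0, the function is increasing (1)

1


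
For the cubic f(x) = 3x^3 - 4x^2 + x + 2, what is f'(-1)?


Differentiate f(x) = 3x^3 - 4x^2 + x + 2 term by term:
f'(x) = 9x^2 - 8x + 1
Substitute x = -1:
f'(-1) = 9 * (-1)^2 - 8 * (-1) + 1
= 9 + 8 + 1
= 18

18


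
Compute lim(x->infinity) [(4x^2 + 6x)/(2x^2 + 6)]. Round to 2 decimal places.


For limits at infinity with equal-degree polynomials,
we compare leading coefficients.
Numerator leading term: 4x^2
Denominator leading term: 2x^2
Divide both by x^2:
lim = (4 + 6/x) / (2 + 6/x^2)
As x -> infinity, the 1/x and 1/x^2 terms vanish:
= 4/2 = 2 = 2.00

2.00


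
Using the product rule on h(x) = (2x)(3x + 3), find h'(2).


Let u(x) = 2x and v(x) = 3x + 3
u'(x) = 2
v'(x) = 3
Product rule: h'(x) = u'(x)*v(x) + u(x)*v'(x)
= 2 * (3x + 3) + (2x) * 3
At x = 2:
u(2) = 2 * 2 + 0 = 4
v(2) = 3 * 2 + 3 = 9
h'(2) = 2 * 9 + 4 * 3
= 18 + 12
= 30

30


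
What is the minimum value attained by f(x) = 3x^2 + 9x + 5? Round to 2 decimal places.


For a quadratic f(x) = ax^2 + bx + c with a > 0, the minimum is at the vertex.
Vertex x-coordinate: x = -b/(2a)
x = -(9) / (2 * 3)
x = -9/6 = -3/2
Substitute back to find the minimum value:
f(-3/2) = 3 * (-3/2)^2 + 9 * (-3/2) + 5
= 27/4 - 27/2 + 5
= -7/4 = -1.75

-1.75


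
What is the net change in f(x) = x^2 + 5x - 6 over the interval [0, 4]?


Net change = f(b) - f(a)
f(x) = x^2 + 5x - 6
Compute f(4):
f(4) = 1 * 4^2 + 5 * 4 - 6
= 16 + 20 - 6
= 30
Compute f(0):
f(0) = 1 * 0^2 + 5 * 0 - 6
= 0 + 0 - 6
= -6
Net change = 30 - (-6) = 36

36


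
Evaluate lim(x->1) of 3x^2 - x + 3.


Since polynomials are continuous, we use direct substitution.
lim(x->1) of 3x^2 - x + 3
= 3 * 1^2 - 1 * 1 + 3
= 3 - 1 + 3
= 5

5


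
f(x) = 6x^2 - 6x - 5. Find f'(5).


Differentiate term by term using power and sum rules:
f(x) = 6x^2 - 6x - 5
f'(x) = 12x - 6
Substitute x = 5:
f'(5) = 12 * 5 - 6
= 60 - 6
= 54

54


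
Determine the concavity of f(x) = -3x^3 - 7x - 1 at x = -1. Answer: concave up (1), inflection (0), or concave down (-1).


Concavity is determined by the sign of f''(x).
f(x) = -3x^3 - 7x - 1
f'(x) = -9x^2 - 7
f''(x) = -18x
f''(-1) = -18 * (-1) + 0
= 18 + 0
= 18
Since f''(-1) > 0, the function is concave up (1)

1


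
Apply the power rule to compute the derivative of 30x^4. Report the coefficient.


We apply the power rule: d/dx [ax^n] = a*n * x^(n-1)
d/dx [30x^4]
= 30 * 4 * x^(4-1)
= 120x^3
The coefficient is 120

120


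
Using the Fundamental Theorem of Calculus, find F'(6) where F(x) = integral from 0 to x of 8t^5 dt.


By the Fundamental Theorem of Calculus (Part 1):
If F(x) = integral from 0 to x of f(t) dt, then F'(x) = f(x)
Here f(t) = 8t^5
So F'(x) = 8x^5
Evaluate at x = 6:
F'(6) = 8 * 6^5
= 8 * 7776
= 62208

62208


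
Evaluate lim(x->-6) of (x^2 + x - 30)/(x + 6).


Direct substitution gives 0/0, so we factor the numerator.
Factor: (x^2 + x - 30) = (x + 6)(x - 5)
Cancel the common factor (x + 6):
(x^2 + x - 30)/(x + 6) = (x - 5)
Now substitute x = -6:
= (-6) - (5) = -11

-11


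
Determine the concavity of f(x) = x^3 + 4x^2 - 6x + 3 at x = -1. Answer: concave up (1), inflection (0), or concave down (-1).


Concavity is determined by the sign of f''(x).
f(x) = x^3 + 4x^2 - 6x + 3
f'(x) = 3x^2 + 8x - 6
f''(x) = 6x + 8
f''(-1) = 6 * (-1) + 8
= -6 + 8
= 2
Since f''(-1) > 0, the function is concave up (1)

1


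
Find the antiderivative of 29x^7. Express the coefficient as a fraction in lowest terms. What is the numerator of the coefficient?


Apply the power rule for integration:
integral of ax^n dx = a/(n+1) * x^(n+1) + C
integral of 29x^7 dx
= 29/8 * x^8 + C
The coefficient in lowest terms is 29/8, and its numerator is 29

29


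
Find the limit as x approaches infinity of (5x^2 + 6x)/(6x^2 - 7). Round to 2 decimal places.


For limits at infinity with equal-degree polynomials,
we compare leading coefficients.
Numerator leading term: 5x^2
Denominator leading term: 6x^2
Divide both by x^2:
lim = (5 + 6/x) / (6 - 7/x^2)
As x -> infinity, the 1/x and 1/x^2 terms vanish:
= 5/6 ≈ 0.83

0.83


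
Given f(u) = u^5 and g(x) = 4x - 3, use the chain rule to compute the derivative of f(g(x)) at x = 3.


Using the chain rule: (f(g(x)))' = f'(g(x)) * g'(x)
First, find g(3):
g(3) = 4 * 3 - 3 = 9
Next, f'(u) = 5u^4
And g'(x) = 4
So f'(g(3)) * g'(3)
= 5 * 9^4 * 4
= 5 * 6561 * 4
= 131220

131220


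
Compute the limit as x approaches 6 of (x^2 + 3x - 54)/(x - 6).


Direct substitution gives 0/0, so we factor the numerator.
Factor: (x^2 + 3x - 54) = (x - 6)(x + 9)
Cancel the common factor (x - 6):
(x^2 + 3x - 54)/(x - 6) = (x + 9)
Now substitute x = 6:
= (6) - (-9) = 15

15


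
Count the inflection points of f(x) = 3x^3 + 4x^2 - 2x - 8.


Inflection points occur where f''(x) = 0 and concavity changes.
f(x) = 3x^3 + 4x^2 - 2x - 8
f'(x) = 9x^2 + 8x - 2
f''(x) = 18x + 8
Set f''(x) = 0:
18x + 8 = 0
x = -8 / 18 = -4/9
Since f''(x) is linear (degree 1), it changes sign at this point.
Therefore there is exactly 1 inflection point.

1


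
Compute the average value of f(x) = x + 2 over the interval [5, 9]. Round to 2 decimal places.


Average value = 1/(b-a) * integral from a to b of f(x) dx
First compute the integral of x + 2:
F(x) = (1/2)x^2 + 2x
F(9) = 1/2 * 81 + 2 * 9 = 117/2
F(5) = 1/2 * 25 + 2 * 5 = 45/2
Integral = 117/2 - 45/2 = 36
Average = 36 / (9 - 5) = 36 / 4
= 9 = 9.00

9.00


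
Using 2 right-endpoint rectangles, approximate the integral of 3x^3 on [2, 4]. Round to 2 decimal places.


Right Riemann sum uses right endpoints of each subinterval.
Interval: [2, 4], n = 2
dx = (4 - 2) / 2 = 1
Right endpoints: [3, 4]
f values: [81, 192]
Sum = dx * (sum of f values)
= 1 * 273
= 273 = 273.00

273.00


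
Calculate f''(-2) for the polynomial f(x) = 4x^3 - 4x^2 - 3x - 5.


First derivative:
f'(x) = 12x^2 - 8x - 3
Second derivative:
f''(x) = 24x - 8
Substitute x = -2:
f''(-2) = 24 * (-2) - 8
= -48 - 8
= -56

-56


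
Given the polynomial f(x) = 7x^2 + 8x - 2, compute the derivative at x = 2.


Differentiate term by term using power and sum rules:
f(x) = 7x^2 + 8x - 2
f'(x) = 14x + 8
Substitute x = 2:
f'(2) = 14 * 2 + 8
= 28 + 8
= 36

36


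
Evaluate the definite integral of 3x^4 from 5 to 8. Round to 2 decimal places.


Find the antiderivative of 3x^4:
F(x) = 3/5 * x^5
Apply the Fundamental Theorem of Calculus:
F(8) - F(5)
= 3/5 * 8^5 - 3/5 * 5^5
= 3/5 * (32768 - 3125)
= 3/5 * 29643
= 88929/5 = 17785.80

17785.80


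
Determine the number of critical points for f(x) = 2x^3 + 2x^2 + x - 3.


Find where f'(x) = 0:
f(x) = 2x^3 + 2x^2 + x - 3
f'(x) = 6x^2 + 4x + 1
This is a quadratic in x. Use the discriminant to count real roots.
Discriminant = (4)^2 - 4 * 6 * 1
= 16 - 24
= -8
Since discriminant < 0, f'(x) = 0 has no real solutions.
Number of critical points: 0

0


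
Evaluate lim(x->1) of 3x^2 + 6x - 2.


Since polynomials are continuous, we use direct substitution.
lim(x->1) of 3x^2 + 6x - 2
= 3 * 1^2 + 6 * 1 - 2
= 3 + 6 - 2
= 7

7


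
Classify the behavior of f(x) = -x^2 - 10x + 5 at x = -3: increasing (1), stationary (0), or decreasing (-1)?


Compute f'(x) to determine behavior:
f'(x) = -2x - 10
f'(-3) = -2 * (-3) - 10
= 6 - 10
= -4
Since f'(-3) < 0, the function is decreasing (-1)

-1


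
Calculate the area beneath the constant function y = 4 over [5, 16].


The area under a constant function y = 4 is a rectangle.
Width = 16 - 5 = 11
Height = 4
Area = width * height
= 11 * 4
= 44

44


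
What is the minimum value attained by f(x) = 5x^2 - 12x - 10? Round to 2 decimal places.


For a quadratic f(x) = ax^2 + bx + c with a > 0, the minimum is at the vertex.
Vertex x-coordinate: x = -b/(2a)
x = -(-12) / (2 * 5)
x = 12/10 = 6/5
Substitute back to find the minimum value:
f(6/5) = 5 * (6/5)^2 - 12 * (6/5) - 10
= 36/5 - 72/5 - 10
= -86/5 = -17.20

-17.20


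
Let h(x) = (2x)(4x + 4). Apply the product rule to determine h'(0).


Let u(x) = 2x and v(x) = 4x + 4
u'(x) = 2
v'(x) = 4
Product rule: h'(x) = u'(x)*v(x) + u(x)*v'(x)
= 2 * (4x + 4) + (2x) * 4
At x = 0:
u(0) = 2 * 0 + 0 = 0
v(0) = 4 * 0 + 4 = 4
h'(0) = 2 * 4 + 0 * 4
= 8 + 0
= 8

8


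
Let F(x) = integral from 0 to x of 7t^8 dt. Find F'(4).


By the Fundamental Theorem of Calculus (Part 1):
If F(x) = integral from 0 to x of f(t) dt, then F'(x) = f(x)
Here f(t) = 7t^8
So F'(x) = 7x^8
Evaluate at x = 4:
F'(4) = 7 * 4^8
= 7 * 65536
= 458752

458752


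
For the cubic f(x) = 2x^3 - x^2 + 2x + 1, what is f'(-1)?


Differentiate f(x) = 2x^3 - x^2 + 2x + 1 term by term:
f'(x) = 6x^2 - 2x + 2
Substitute x = -1:
f'(-1) = 6 * (-1)^2 - 2 * (-1) + 2
= 6 + 2 + 2
= 10

10


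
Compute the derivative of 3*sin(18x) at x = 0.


Apply the chain rule to differentiate 3*sin(18x):
d/dx [3*sin(18x)]
= 3 * cos(18x) * d/dx(18x)
= 3 * 18 * cos(18x)
= 54 * cos(18x)
Evaluate at x = 0:
= 54 * cos(0)
= 54 * 1
= 54

54


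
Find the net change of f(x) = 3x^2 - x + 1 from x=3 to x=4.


Net change = f(b) - f(a)
f(x) = 3x^2 - x + 1
Compute f(4):
f(4) = 3 * 4^2 - 1 * 4 + 1
= 48 - 4 + 1
= 45
Compute f(3):
f(3) = 3 * 3^2 - 1 * 3 + 1
= 27 - 3 + 1
= 25
Net change = 45 - 25 = 20

20


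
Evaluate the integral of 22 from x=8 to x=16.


The integral of a constant k over [a, b] equals k * (b - a).
integral from 8 to 16 of 22 dx
= 22 * (16 - 8)
= 22 * 8
= 176

176


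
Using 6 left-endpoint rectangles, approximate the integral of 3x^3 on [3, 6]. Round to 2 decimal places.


Left Riemann sum uses left endpoints of each subinterval.
Interval: [3, 6], n = 6
dx = (6 - 3) / 6 = 1/2
Left endpoints: [3, 7/2, 4, 9/2, 5, 11/2]
f values: [81, 1029/8, 192, 2187/8, 375, 3993/8]
Sum = dx * (sum of f values)
= 1/2 * 12393/8
= 12393/16 ≈ 774.56

774.56


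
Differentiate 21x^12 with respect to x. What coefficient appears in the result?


We apply the power rule: d/dx [ax^n] = a*n * x^(n-1)
d/dx [21x^12]
= 21 * 12 * x^(12-1)
= 252x^11
The coefficient is 252

252


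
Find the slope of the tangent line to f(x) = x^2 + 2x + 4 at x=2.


The slope of the tangent line equals f'(x) at the point.
f(x) = x^2 + 2x + 4
f'(x) = 2x + 2
At x = 2:
f'(2) = 2 * 2 + 2
= 4 + 2
= 6

6


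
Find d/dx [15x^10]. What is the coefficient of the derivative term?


We apply the power rule: d/dx [ax^n] = a*n * x^(n-1)
d/dx [15x^10]
= 15 * 10 * x^(10-1)
= 150x^9
The coefficient is 150

150


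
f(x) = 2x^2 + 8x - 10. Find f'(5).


Differentiate term by term using power and sum rules:
f(x) = 2x^2 + 8x - 10
f'(x) = 4x + 8
Substitute x = 5:
f'(5) = 4 * 5 + 8
= 20 + 8
= 28

28


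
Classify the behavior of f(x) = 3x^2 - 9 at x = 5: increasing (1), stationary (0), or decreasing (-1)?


Compute f'(x) to determine behavior:
f'(x) = 6x
f'(5) = 6 * 5 + 0
= 30 + 0
= 30
Since f'(5) > 0, the function is increasing (1)

1


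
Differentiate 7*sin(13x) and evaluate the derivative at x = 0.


Apply the chain rule to differentiate 7*sin(13x):
d/dx [7*sin(13x)]
= 7 * cos(13x) * d/dx(13x)
= 7 * 13 * cos(13x)
= 91 * cos(13x)
Evaluate at x = 0:
= 91 * cos(0)
= 91 * 1
= 91

91


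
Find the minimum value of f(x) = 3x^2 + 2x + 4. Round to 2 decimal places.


For a quadratic f(x) = ax^2 + bx + c with a > 0, the minimum is at the vertex.
Vertex x-coordinate: x = -b/(2a)
x = -(2) / (2 * 3)
x = -2/6 = -1/3
Substitute back to find the minimum value:
f(-1/3) = 3 * (-1/3)^2 + 2 * (-1/3) + 4
= 1/3 - 2/3 + 4
= 11/3 ≈ 3.67

3.67


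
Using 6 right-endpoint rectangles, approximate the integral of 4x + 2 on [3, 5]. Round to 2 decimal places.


Right Riemann sum uses right endpoints of each subinterval.
Interval: [3, 5], n = 6
dx = (5 - 3) / 6 = 1/3
Right endpoints: [10/3, 11/3, 4, 13/3, 14/3, 5]
f values: [46/3, 50/3, 18, 58/3, 62/3, 22]
Sum = dx * (sum of f values)
= 1/3 * 112
= 112/3 ≈ 37.33

37.33


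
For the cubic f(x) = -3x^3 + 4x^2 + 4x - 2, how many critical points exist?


Find where f'(x) = 0:
f(x) = -3x^3 + 4x^2 + 4x - 2
f'(x) = -9x^2 + 8x + 4
This is a quadratic in x. Use the discriminant to count real roots.
Discriminant = (8)^2 - 4 * (-9) * 4
= 64 - (-144)
= 208
Since discriminant > 0, f'(x) = 0 has 2 real solutions.
Number of critical points: 2

2


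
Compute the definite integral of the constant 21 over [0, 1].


The integral of a constant k over [a, b] equals k * (b - a).
integral from 0 to 1 of 21 dx
= 21 * (1 - 0)
= 21 * 1
= 21

21


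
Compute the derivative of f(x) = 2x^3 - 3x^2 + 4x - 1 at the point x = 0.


Differentiate f(x) = 2x^3 - 3x^2 + 4x - 1 term by term:
f'(x) = 6x^2 - 6x + 4
Substitute x = 0:
f'(0) = 6 * 0^2 - 6 * 0 + 4
= 0 + 0 + 4
= 4

4


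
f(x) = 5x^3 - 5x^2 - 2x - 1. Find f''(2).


First derivative:
f'(x) = 15x^2 - 10x - 2
Second derivative:
f''(x) = 30x - 10
Substitute x = 2:
f''(2) = 30 * 2 - 10
= 60 - 10
= 50

50


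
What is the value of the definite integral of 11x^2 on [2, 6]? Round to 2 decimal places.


Find the antiderivative of 11x^2:
F(x) = 11/3 * x^3
Apply the Fundamental Theorem of Calculus:
F(6) - F(2)
= 11/3 * 6^3 - 11/3 * 2^3
= 11/3 * (216 - 8)
= 11/3 * 208
= 2288/3 ≈ 762.67

762.67


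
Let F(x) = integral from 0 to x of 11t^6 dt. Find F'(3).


By the Fundamental Theorem of Calculus (Part 1):
If F(x) = integral from 0 to x of f(t) dt, then F'(x) = f(x)
Here f(t) = 11t^6
So F'(x) = 11x^6
Evaluate at x = 3:
F'(3) = 11 * 3^6
= 11 * 729
= 8019

8019


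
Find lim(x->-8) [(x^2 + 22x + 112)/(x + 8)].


Direct substitution gives 0/0, so we factor the numerator.
Factor: (x^2 + 22x + 112) = (x + 8)(x + 14)
Cancel the common factor (x + 8):
(x^2 + 22x + 112)/(x + 8) = (x + 14)
Now substitute x = -8:
= (-8) - (-14) = 6

6


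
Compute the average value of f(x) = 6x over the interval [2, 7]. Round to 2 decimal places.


Average value = 1/(b-a) * integral from a to b of f(x) dx
First compute the integral of 6x:
F(x) = 3x^2
F(7) = 3 * 49 + 0 * 7 = 147
F(2) = 3 * 4 + 0 * 2 = 12
Integral = 147 - 12 = 135
Average = 135 / (7 - 2) = 135 / 5
= 27 = 27.00

27.00


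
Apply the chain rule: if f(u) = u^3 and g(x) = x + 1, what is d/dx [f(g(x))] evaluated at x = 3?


Using the chain rule: (f(g(x)))' = f'(g(x)) * g'(x)
First, find g(3):
g(3) = 1 * 3 + 1 = 4
Next, f'(u) = 3u^2
And g'(x) = 1
So f'(g(3)) * g'(3)
= 3 * 4^2 * 1
= 3 * 16 * 1
= 48

48


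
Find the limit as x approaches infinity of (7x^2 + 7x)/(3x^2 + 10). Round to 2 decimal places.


For limits at infinity with equal-degree polynomials,
we compare leading coefficients.
Numerator leading term: 7x^2
Denominator leading term: 3x^2
Divide both by x^2:
lim = (7 + 7/x) / (3 + 10/x^2)
As x -> infinity, the 1/x and 1/x^2 terms vanish:
= 7/3 ≈ 2.33

2.33


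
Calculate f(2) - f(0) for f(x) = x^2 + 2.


Net change = f(b) - f(a)
f(x) = x^2 + 2
Compute f(2):
f(2) = 1 * 2^2 + 0 * 2 + 2
= 4 + 0 + 2
= 6
Compute f(0):
f(0) = 1 * 0^2 + 0 * 0 + 2
= 0 + 0 + 2
= 2
Net change = 6 - 2 = 4

4


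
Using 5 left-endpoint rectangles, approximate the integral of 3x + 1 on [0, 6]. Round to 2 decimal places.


Left Riemann sum uses left endpoints of each subinterval.
Interval: [0, 6], n = 5
dx = (6 - 0) / 5 = 6/5
Left endpoints: [0, 6/5, 12/5, 18/5, 24/5]
f values: [1, 23/5, 41/5, 59/5, 77/5]
Sum = dx * (sum of f values)
= 6/5 * 41
= 246/5 = 49.20

49.20


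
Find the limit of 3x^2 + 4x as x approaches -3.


Since polynomials are continuous, we use direct substitution.
lim(x->-3) of 3x^2 + 4x
= 3 * (-3)^2 + 4 * (-3) + 0
= 27 - 12 + 0
= 15

15


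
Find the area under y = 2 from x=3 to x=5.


The area under a constant function y = 2 is a rectangle.
Width = 5 - 3 = 2
Height = 2
Area = width * height
= 2 * 2
= 4

4


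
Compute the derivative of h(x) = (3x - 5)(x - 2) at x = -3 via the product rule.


Let u(x) = 3x - 5 and v(x) = x - 2
u'(x) = 3
v'(x) = 1
Product rule: h'(x) = u'(x)*v(x) + u(x)*v'(x)
= 3 * (x - 2) + (3x - 5) * 1
At x = -3:
u(-3) = 3 * (-3) - 5 = -14
v(-3) = 1 * (-3) - 2 = -5
h'(-3) = 3 * (-5) + (-14) * 1
= -15 - 14
= -29

-29


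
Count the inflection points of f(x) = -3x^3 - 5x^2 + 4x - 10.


Inflection points occur where f''(x) = 0 and concavity changes.
f(x) = -3x^3 - 5x^2 + 4x - 10
f'(x) = -9x^2 - 10x + 4
f''(x) = -18x - 10
Set f''(x) = 0:
-18x - 10 = 0
x = 10 / (-18) = -5/9
Since f''(x) is linear (degree 1), it changes sign at this point.
Therefore there is exactly 1 inflection point.

1


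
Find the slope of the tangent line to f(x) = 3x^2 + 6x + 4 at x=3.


The slope of the tangent line equals f'(x) at the point.
f(x) = 3x^2 + 6x + 4
f'(x) = 6x + 6
At x = 3:
f'(3) = 6 * 3 + 6
= 18 + 6
= 24

24


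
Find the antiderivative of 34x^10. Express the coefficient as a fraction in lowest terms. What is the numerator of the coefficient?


Apply the power rule for integration:
integral of ax^n dx = a/(n+1) * x^(n+1) + C
integral of 34x^10 dx
= 34/11 * x^11 + C
The coefficient in lowest terms is 34/11, and its numerator is 34

34


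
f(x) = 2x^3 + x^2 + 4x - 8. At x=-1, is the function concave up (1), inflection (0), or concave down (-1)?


Concavity is determined by the sign of f''(x).
f(x) = 2x^3 + x^2 + 4x - 8
f'(x) = 6x^2 + 2x + 4
f''(x) = 12x + 2
f''(-1) = 12 * (-1) + 2
= -12 + 2
= -10
Since f''(-1) < 0, the function is concave down (-1)

-1


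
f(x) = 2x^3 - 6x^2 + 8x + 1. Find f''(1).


First derivative:
f'(x) = 6x^2 - 12x + 8
Second derivative:
f''(x) = 12x - 12
Substitute x = 1:
f''(1) = 12 * 1 - 12
= 12 - 12
= 0

0


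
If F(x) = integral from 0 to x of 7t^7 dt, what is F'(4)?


By the Fundamental Theorem of Calculus (Part 1):
If F(x) = integral from 0 to x of f(t) dt, then F'(x) = f(x)
Here f(t) = 7t^7
So F'(x) = 7x^7
Evaluate at x = 4:
F'(4) = 7 * 4^7
= 7 * 16384
= 114688

114688


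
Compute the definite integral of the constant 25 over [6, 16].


The integral of a constant k over [a, b] equals k * (b - a).
integral from 6 to 16 of 25 dx
= 25 * (16 - 6)
= 25 * 10
= 250

250


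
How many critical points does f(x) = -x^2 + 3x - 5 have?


Find where f'(x) = 0:
f'(x) = -2x + 3
Set f'(x) = 0:
-2x + 3 = 0
x = -3 / (-2) = 3/2
This is a linear equation in x, so there is exactly one solution.
Number of critical points: 1

1


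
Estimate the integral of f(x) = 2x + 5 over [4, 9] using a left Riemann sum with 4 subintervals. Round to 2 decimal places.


Left Riemann sum uses left endpoints of each subinterval.
Interval: [4, 9], n = 4
dx = (9 - 4) / 4 = 5/4
Left endpoints: [4, 21/4, 13/2, 31/4]
f values: [13, 31/2, 18, 41/2]
Sum = dx * (sum of f values)
= 5/4 * 67
= 335/4 = 83.75

83.75


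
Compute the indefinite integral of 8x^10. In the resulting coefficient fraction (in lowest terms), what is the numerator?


Apply the power rule for integration:
integral of ax^n dx = a/(n+1) * x^(n+1) + C
integral of 8x^10 dx
= 8/11 * x^11 + C
The coefficient in lowest terms is 8/11, and its numerator is 8

8
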